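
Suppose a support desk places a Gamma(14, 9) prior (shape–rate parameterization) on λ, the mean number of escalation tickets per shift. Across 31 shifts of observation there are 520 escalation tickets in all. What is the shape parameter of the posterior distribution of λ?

534

Total count 520 over total exposure 31 shifts.
Conjugate update: add total count to the shape and total exposure to the rate, giving Gamma(534, 40).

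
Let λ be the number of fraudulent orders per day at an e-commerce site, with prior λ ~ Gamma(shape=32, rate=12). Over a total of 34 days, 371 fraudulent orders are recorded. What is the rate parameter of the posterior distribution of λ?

46

Total count 371 over total exposure 34 days.
Posterior: α' = 32 + 371 = 403, β' = 12 + 34 = 46.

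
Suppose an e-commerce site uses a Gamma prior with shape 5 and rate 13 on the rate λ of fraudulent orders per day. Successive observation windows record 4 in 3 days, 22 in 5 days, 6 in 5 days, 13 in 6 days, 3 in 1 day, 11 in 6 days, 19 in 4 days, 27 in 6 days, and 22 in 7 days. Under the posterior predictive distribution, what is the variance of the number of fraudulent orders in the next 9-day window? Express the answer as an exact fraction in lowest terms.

Total count: 4 + 22 + 6 + 13 + 3 + 11 + 19 + 27 + 22 = 127.
Total exposure: 3 + 5 + 5 + 6 + 1 + 6 + 4 + 6 + 7 = 43 days.
The Gamma prior is conjugate for the Poisson rate, so λ | data ~ Gamma(5+127, 13+43) = Gamma(132, 56).
The posterior predictive for a window of length T is Negative Binomial with variance T·α'·(β'+T)/β'² = 9·132·65/3136 = 19305/784.

19305/784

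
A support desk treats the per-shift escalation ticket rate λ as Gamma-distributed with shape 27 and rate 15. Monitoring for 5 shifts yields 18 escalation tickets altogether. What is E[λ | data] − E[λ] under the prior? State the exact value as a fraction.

9/20

Total count 18 over total exposure 5 shifts.
Conjugate update: add total count to the shape and total exposure to the rate, giving Gamma(45, 20).
Posterior mean = 45/20 = 9/4; prior mean = 27/15 = 9/5. Difference = 9/4 − 9/5 = 9/20.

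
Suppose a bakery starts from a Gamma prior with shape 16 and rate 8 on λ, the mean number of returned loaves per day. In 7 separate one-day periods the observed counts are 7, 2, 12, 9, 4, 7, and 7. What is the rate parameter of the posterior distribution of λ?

15

Total count: 7 + 2 + 12 + 9 + 4 + 7 + 7 = 48.
Total exposure: 7 days.
Gamma(α, β) with Poisson data over total exposure Σt gives posterior Gamma(α+Σx, β+Σt) = Gamma(64, 15).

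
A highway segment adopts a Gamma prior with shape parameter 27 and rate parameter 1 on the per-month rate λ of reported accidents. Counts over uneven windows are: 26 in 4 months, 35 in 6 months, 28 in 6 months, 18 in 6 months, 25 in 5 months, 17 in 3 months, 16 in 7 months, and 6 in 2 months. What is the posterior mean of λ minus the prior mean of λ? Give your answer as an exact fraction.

Total count: 26 + 35 + 28 + 18 + 25 + 17 + 16 + 6 = 171.
Total exposure: 4 + 6 + 6 + 6 + 5 + 3 + 7 + 2 = 39 months.
The Gamma prior is conjugate for the Poisson rate, so λ | data ~ Gamma(27+171, 1+39) = Gamma(198, 40).
Posterior mean = 198/40 = 99/20; prior mean = 27/1 = 27. Difference = 99/20 − 27 = -441/20.

-441/20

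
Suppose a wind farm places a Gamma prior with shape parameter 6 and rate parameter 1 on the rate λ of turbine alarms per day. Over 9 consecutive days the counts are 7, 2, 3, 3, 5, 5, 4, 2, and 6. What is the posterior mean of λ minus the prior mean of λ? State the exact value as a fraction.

-17/10

Total count: 7 + 2 + 3 + 3 + 5 + 5 + 4 + 2 + 6 = 37.
Total exposure: 9 days.
By Gamma–Poisson conjugacy, the posterior is Gamma(α + Σx, β + Σt) = Gamma(6 + 37, 1 + 9) = Gamma(43, 10).
Posterior mean = 43/10 = 43/10; prior mean = 6/1 = 6. Difference = 43/10 − 6 = -17/10.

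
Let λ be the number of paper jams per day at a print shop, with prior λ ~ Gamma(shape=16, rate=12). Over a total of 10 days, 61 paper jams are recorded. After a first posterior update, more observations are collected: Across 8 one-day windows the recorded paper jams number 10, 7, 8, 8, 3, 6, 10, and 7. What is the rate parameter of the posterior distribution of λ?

30

Total count 61 over total exposure 10 days.
After the first batch: Gamma(16 + 61, 12 + 10) = Gamma(77, 22).
Total count: 10 + 7 + 8 + 8 + 3 + 6 + 10 + 7 = 59.
Total exposure: 8 days.
After the second batch: Gamma(77 + 59, 22 + 8) = Gamma(136, 30).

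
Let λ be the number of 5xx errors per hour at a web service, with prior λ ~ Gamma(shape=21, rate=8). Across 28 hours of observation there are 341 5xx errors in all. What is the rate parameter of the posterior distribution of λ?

Total count 341 over total exposure 28 hours.
Posterior: α' = 21 + 341 = 362, β' = 8 + 28 = 36.

36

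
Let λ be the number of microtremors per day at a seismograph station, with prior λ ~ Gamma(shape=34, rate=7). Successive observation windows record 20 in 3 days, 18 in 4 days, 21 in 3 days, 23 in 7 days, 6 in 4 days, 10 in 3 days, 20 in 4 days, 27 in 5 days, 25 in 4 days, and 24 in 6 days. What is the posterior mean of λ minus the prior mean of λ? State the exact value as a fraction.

Total count: 20 + 18 + 21 + 23 + 6 + 10 + 20 + 27 + 25 + 24 = 194.
Total exposure: 3 + 4 + 3 + 7 + 4 + 3 + 4 + 5 + 4 + 6 = 43 days.
The Gamma prior is conjugate for the Poisson rate, so λ | data ~ Gamma(34+194, 7+43) = Gamma(228, 50).
Posterior mean = 228/50 = 114/25; prior mean = 34/7 = 34/7. Difference = 114/25 − 34/7 = -52/175.

-52/175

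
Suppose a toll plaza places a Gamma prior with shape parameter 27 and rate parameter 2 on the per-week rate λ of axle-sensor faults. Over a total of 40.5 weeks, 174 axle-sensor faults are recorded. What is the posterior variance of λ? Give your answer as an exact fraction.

Total count 174 over total exposure 40.5 weeks.
Conjugate update: add total count to the shape and total exposure to the rate, giving Gamma(201, 85/2).
Posterior variance = α'/β'² = 201/(7225/4) = 804/7225.

804/7225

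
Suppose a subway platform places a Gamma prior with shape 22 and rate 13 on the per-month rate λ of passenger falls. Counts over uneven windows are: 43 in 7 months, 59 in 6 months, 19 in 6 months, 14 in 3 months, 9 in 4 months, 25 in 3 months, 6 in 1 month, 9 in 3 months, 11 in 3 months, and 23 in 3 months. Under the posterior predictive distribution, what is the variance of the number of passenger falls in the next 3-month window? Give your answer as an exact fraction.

2475/169

Total count: 43 + 59 + 19 + 14 + 9 + 25 + 6 + 9 + 11 + 23 = 218.
Total exposure: 7 + 6 + 6 + 3 + 4 + 3 + 1 + 3 + 3 + 3 = 39 months.
The Gamma prior is conjugate for the Poisson rate, so λ | data ~ Gamma(22+218, 13+39) = Gamma(240, 52).
The posterior predictive for a window of length T is Negative Binomial with variance T·α'·(β'+T)/β'² = 3·240·55/2704 = 2475/169.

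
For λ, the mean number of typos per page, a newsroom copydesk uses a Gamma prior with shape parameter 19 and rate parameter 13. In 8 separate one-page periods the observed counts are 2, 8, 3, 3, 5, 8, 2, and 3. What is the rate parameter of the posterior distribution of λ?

21

Total count: 2 + 8 + 3 + 3 + 5 + 8 + 2 + 3 = 34.
Total exposure: 8 pages.
The Gamma prior is conjugate for the Poisson rate, so λ | data ~ Gamma(19+34, 13+8) = Gamma(53, 21).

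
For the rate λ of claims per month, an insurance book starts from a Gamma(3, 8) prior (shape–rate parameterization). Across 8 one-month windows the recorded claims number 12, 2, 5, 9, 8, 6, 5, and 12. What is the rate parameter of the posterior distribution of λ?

Total count: 12 + 2 + 5 + 9 + 8 + 6 + 5 + 12 = 59.
Total exposure: 8 months.
Posterior: α' = 3 + 59 = 62, β' = 8 + 8 = 16.

16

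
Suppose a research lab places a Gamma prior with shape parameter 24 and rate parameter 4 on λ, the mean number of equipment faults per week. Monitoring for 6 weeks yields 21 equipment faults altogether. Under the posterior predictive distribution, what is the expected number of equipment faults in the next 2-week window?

9

Total count 21 over total exposure 6 weeks.
By Gamma–Poisson conjugacy, the posterior is Gamma(α + Σx, β + Σt) = Gamma(24 + 21, 4 + 6) = Gamma(45, 10).
Predictive mean over a 2-week window = T·E[λ|data] = 2·45/10 = 9.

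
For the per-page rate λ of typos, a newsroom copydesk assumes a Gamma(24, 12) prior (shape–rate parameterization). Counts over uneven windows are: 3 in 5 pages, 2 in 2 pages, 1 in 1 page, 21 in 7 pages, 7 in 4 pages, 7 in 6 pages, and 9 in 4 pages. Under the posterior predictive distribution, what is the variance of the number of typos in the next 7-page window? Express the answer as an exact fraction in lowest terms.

24864/1681

Total count: 3 + 2 + 1 + 21 + 7 + 7 + 9 = 50.
Total exposure: 5 + 2 + 1 + 7 + 4 + 6 + 4 = 29 pages.
The Gamma prior is conjugate for the Poisson rate, so λ | data ~ Gamma(24+50, 12+29) = Gamma(74, 41).
The posterior predictive for a window of length T is Negative Binomial with variance T·α'·(β'+T)/β'² = 7·74·48/1681 = 24864/1681.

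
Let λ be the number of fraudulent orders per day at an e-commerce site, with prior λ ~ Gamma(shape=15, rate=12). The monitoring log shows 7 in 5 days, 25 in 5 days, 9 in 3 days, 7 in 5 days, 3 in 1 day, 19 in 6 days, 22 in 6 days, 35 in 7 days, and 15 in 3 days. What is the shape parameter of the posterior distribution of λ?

157

Total count: 7 + 25 + 9 + 7 + 3 + 19 + 22 + 35 + 15 = 142.
Total exposure: 5 + 5 + 3 + 5 + 1 + 6 + 6 + 7 + 3 = 41 days.
Conjugate update: add total count to the shape and total exposure to the rate, giving Gamma(157, 53).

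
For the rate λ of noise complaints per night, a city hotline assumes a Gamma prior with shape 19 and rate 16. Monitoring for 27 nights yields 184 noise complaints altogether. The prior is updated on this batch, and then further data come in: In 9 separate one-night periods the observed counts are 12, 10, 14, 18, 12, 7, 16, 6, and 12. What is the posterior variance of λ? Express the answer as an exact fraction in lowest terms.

Total count 184 over total exposure 27 nights.
After the first batch: Gamma(19 + 184, 16 + 27) = Gamma(203, 43).
Total count: 12 + 10 + 14 + 18 + 12 + 7 + 16 + 6 + 12 = 107.
Total exposure: 9 nights.
After the second batch: Gamma(203 + 107, 43 + 9) = Gamma(310, 52).
Posterior variance = α'/β'² = 310/2704 = 155/1352.

155/1352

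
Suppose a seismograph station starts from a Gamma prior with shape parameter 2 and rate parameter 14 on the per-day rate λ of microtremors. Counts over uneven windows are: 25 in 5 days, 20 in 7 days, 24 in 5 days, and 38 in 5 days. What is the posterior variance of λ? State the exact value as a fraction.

109/1296

Total count: 25 + 20 + 24 + 38 = 107.
Total exposure: 5 + 7 + 5 + 5 = 22 days.
Gamma(α, β) with Poisson data over total exposure Σt gives posterior Gamma(α+Σx, β+Σt) = Gamma(109, 36).
Posterior variance = α'/β'² = 109/1296.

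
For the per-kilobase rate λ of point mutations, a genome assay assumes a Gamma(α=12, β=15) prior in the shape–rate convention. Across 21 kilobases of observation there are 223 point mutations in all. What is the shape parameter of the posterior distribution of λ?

235

Total count 223 over total exposure 21 kilobases.
The Gamma prior is conjugate for the Poisson rate, so λ | data ~ Gamma(12+223, 15+21) = Gamma(235, 36).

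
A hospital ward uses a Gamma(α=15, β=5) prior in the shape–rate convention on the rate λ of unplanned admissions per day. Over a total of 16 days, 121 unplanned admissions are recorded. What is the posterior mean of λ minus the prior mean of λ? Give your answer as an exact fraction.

Total count 121 over total exposure 16 days.
Posterior: α' = 15 + 121 = 136, β' = 5 + 16 = 21.
Posterior mean = 136/21 = 136/21; prior mean = 15/5 = 3. Difference = 136/21 − 3 = 73/21.

73/21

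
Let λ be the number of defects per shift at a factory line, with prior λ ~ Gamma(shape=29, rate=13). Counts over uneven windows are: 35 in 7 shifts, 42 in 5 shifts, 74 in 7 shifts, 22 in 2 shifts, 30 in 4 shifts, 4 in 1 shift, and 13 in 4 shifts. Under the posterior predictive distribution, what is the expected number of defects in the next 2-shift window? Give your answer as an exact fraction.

498/43

Total count: 35 + 42 + 74 + 22 + 30 + 4 + 13 = 220.
Total exposure: 7 + 5 + 7 + 2 + 4 + 1 + 4 = 30 shifts.
Posterior: α' = 29 + 220 = 249, β' = 13 + 30 = 43.
Predictive mean over a 2-shift window = T·E[λ|data] = 2·249/43 = 498/43.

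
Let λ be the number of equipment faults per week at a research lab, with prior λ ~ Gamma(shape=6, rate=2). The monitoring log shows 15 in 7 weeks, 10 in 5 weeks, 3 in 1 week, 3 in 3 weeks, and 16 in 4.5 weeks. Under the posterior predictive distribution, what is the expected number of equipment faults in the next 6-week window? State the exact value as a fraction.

Total count: 15 + 10 + 3 + 3 + 16 = 47.
Total exposure: 7 + 5 + 1 + 3 + 4.5 = 20.5 weeks.
Gamma(α, β) with Poisson data over total exposure Σt gives posterior Gamma(α+Σx, β+Σt) = Gamma(53, 45/2).
Predictive mean over a 6-week window = T·E[λ|data] = 6·53/(45/2) = 212/15.

212/15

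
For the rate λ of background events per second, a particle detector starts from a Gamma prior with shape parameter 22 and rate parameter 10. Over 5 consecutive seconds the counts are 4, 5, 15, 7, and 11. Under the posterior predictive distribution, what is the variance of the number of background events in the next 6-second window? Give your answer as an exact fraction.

Total count: 4 + 5 + 15 + 7 + 11 = 42.
Total exposure: 5 seconds.
Conjugate update: add total count to the shape and total exposure to the rate, giving Gamma(64, 15).
The posterior predictive for a window of length T is Negative Binomial with variance T·α'·(β'+T)/β'² = 6·64·21/225 = 896/25.

896/25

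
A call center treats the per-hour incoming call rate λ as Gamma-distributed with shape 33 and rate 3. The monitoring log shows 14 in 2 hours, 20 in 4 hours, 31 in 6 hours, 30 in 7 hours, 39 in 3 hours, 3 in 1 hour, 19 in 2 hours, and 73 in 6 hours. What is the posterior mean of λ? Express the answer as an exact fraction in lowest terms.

131/17

Total count: 14 + 20 + 31 + 30 + 39 + 3 + 19 + 73 = 229.
Total exposure: 2 + 4 + 6 + 7 + 3 + 1 + 2 + 6 = 31 hours.
The Gamma prior is conjugate for the Poisson rate, so λ | data ~ Gamma(33+229, 3+31) = Gamma(262, 34).
Posterior mean = α'/β' = 262/34 = 131/17.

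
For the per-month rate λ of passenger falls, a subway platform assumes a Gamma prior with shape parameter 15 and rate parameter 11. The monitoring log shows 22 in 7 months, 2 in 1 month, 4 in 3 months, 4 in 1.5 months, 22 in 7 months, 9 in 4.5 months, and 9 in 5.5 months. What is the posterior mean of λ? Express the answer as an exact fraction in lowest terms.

58/27

Total count: 22 + 2 + 4 + 4 + 22 + 9 + 9 = 72.
Total exposure: 7 + 1 + 3 + 1.5 + 7 + 4.5 + 5.5 = 29.5 months.
Gamma(α, β) with Poisson data over total exposure Σt gives posterior Gamma(α+Σx, β+Σt) = Gamma(87, 81/2).
Posterior mean = α'/β' = 87/(81/2) = 58/27.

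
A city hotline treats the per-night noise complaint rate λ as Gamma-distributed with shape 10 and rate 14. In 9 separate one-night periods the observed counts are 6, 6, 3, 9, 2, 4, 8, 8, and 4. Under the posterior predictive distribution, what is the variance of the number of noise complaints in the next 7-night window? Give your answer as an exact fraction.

12600/529

Total count: 6 + 6 + 3 + 9 + 2 + 4 + 8 + 8 + 4 = 50.
Total exposure: 9 nights.
Gamma(α, β) with Poisson data over total exposure Σt gives posterior Gamma(α+Σx, β+Σt) = Gamma(60, 23).
The posterior predictive for a window of length T is Negative Binomial with variance T·α'·(β'+T)/β'² = 7·60·30/529 = 12600/529.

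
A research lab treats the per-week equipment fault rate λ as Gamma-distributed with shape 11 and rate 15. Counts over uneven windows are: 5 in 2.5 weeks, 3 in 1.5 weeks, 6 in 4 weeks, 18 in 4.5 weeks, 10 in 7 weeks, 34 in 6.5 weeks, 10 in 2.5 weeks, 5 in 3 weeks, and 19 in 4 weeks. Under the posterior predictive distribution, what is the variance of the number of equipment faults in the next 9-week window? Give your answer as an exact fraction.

259182/10201

Total count: 5 + 3 + 6 + 18 + 10 + 34 + 10 + 5 + 19 = 110.
Total exposure: 2.5 + 1.5 + 4 + 4.5 + 7 + 6.5 + 2.5 + 3 + 4 = 35.5 weeks.
Posterior: α' = 11 + 110 = 121, β' = 15 + 35.5 = 101/2.
The posterior predictive for a window of length T is Negative Binomial with variance T·α'·(β'+T)/β'² = 9·121·(119/2)/(10201/4) = 259182/10201.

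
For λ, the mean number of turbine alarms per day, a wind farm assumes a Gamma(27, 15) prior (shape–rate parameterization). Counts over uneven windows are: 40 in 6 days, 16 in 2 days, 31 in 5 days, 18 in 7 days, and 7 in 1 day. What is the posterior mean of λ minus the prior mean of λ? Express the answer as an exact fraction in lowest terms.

Total count: 40 + 16 + 31 + 18 + 7 = 112.
Total exposure: 6 + 2 + 5 + 7 + 1 = 21 days.
The Gamma prior is conjugate for the Poisson rate, so λ | data ~ Gamma(27+112, 15+21) = Gamma(139, 36).
Posterior mean = 139/36 = 139/36; prior mean = 27/15 = 9/5. Difference = 139/36 − 9/5 = 371/180.

371/180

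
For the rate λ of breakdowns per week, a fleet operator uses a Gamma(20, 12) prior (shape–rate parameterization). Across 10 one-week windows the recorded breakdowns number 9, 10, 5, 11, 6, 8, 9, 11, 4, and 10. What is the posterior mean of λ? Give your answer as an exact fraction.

Total count: 9 + 10 + 5 + 11 + 6 + 8 + 9 + 11 + 4 + 10 = 83.
Total exposure: 10 weeks.
By Gamma–Poisson conjugacy, the posterior is Gamma(α + Σx, β + Σt) = Gamma(20 + 83, 12 + 10) = Gamma(103, 22).
Posterior mean = α'/β' = 103/22.

103/22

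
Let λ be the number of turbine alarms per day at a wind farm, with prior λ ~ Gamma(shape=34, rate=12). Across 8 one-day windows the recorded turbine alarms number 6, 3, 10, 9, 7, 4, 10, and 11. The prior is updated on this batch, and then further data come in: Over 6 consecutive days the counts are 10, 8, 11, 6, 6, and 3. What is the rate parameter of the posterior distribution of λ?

Total count: 6 + 3 + 10 + 9 + 7 + 4 + 10 + 11 = 60.
Total exposure: 8 days.
After the first batch: Gamma(34 + 60, 12 + 8) = Gamma(94, 20).
Total count: 10 + 8 + 11 + 6 + 6 + 3 = 44.
Total exposure: 6 days.
After the second batch: Gamma(94 + 44, 20 + 6) = Gamma(138, 26).

26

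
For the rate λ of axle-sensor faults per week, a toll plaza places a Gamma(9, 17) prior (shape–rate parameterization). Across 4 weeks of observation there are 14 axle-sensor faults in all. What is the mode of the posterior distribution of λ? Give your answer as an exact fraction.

Total count 14 over total exposure 4 weeks.
The Gamma prior is conjugate for the Poisson rate, so λ | data ~ Gamma(9+14, 17+4) = Gamma(23, 21).
Posterior mode = (α'−1)/β' = 22/21.

22/21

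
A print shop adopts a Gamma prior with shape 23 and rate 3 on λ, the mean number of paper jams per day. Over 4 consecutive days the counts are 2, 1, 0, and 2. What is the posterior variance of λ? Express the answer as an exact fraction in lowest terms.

4/7

Total count: 2 + 1 + 0 + 2 = 5.
Total exposure: 4 days.
Posterior: α' = 23 + 5 = 28, β' = 3 + 4 = 7.
Posterior variance = α'/β'² = 28/49 = 4/7.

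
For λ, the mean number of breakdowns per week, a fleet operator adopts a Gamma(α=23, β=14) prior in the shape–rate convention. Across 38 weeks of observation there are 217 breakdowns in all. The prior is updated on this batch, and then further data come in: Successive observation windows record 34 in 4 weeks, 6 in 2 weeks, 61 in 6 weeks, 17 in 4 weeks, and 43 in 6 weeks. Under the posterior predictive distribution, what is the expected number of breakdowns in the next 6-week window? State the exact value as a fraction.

Total count 217 over total exposure 38 weeks.
After the first batch: Gamma(23 + 217, 14 + 38) = Gamma(240, 52).
Total count: 34 + 6 + 61 + 17 + 43 = 161.
Total exposure: 4 + 2 + 6 + 4 + 6 = 22 weeks.
After the second batch: Gamma(240 + 161, 52 + 22) = Gamma(401, 74).
Predictive mean over a 6-week window = T·E[λ|data] = 6·401/74 = 1203/37.

1203/37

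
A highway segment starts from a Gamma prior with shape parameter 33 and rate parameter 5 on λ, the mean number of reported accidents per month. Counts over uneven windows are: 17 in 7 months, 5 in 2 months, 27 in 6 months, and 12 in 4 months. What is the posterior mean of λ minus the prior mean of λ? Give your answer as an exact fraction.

Total count: 17 + 5 + 27 + 12 = 61.
Total exposure: 7 + 2 + 6 + 4 = 19 months.
Gamma(α, β) with Poisson data over total exposure Σt gives posterior Gamma(α+Σx, β+Σt) = Gamma(94, 24).
Posterior mean = 94/24 = 47/12; prior mean = 33/5 = 33/5. Difference = 47/12 − 33/5 = -161/60.

-161/60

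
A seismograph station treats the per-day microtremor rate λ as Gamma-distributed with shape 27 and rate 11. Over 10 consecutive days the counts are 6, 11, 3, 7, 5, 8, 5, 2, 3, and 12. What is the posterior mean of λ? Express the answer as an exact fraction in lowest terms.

89/21

Total count: 6 + 11 + 3 + 7 + 5 + 8 + 5 + 2 + 3 + 12 = 62.
Total exposure: 10 days.
Gamma(α, β) with Poisson data over total exposure Σt gives posterior Gamma(α+Σx, β+Σt) = Gamma(89, 21).
Posterior mean = α'/β' = 89/21.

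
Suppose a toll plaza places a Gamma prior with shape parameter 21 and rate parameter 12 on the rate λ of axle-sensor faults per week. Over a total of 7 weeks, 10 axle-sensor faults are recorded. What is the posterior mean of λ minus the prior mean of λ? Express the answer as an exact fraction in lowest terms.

Total count 10 over total exposure 7 weeks.
Gamma(α, β) with Poisson data over total exposure Σt gives posterior Gamma(α+Σx, β+Σt) = Gamma(31, 19).
Posterior mean = 31/19 = 31/19; prior mean = 21/12 = 7/4. Difference = 31/19 − 7/4 = -9/76.

-9/76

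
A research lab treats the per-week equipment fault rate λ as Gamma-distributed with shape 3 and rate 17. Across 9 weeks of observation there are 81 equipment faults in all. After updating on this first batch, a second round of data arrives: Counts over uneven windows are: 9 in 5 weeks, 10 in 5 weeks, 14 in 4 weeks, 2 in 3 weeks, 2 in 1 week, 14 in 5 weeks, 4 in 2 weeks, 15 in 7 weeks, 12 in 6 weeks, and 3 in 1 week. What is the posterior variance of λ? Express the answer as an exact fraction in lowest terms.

1/25

Total count 81 over total exposure 9 weeks.
After the first batch: Gamma(3 + 81, 17 + 9) = Gamma(84, 26).
Total count: 9 + 10 + 14 + 2 + 2 + 14 + 4 + 15 + 12 + 3 = 85.
Total exposure: 5 + 5 + 4 + 3 + 1 + 5 + 2 + 7 + 6 + 1 = 39 weeks.
After the second batch: Gamma(84 + 85, 26 + 39) = Gamma(169, 65).
Posterior variance = α'/β'² = 169/4225 = 1/25.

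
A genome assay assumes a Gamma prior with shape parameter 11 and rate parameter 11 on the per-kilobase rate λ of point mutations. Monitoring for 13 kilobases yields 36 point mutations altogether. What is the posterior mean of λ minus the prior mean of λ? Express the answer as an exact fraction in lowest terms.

Total count 36 over total exposure 13 kilobases.
By Gamma–Poisson conjugacy, the posterior is Gamma(α + Σx, β + Σt) = Gamma(11 + 36, 11 + 13) = Gamma(47, 24).
Posterior mean = 47/24 = 47/24; prior mean = 11/11 = 1. Difference = 47/24 − 1 = 23/24.

23/24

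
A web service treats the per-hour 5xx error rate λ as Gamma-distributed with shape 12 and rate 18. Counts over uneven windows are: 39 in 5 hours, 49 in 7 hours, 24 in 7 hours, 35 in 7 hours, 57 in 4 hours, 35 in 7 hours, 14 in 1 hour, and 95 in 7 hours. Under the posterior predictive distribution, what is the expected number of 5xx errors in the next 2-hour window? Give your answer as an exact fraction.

Total count: 39 + 49 + 24 + 35 + 57 + 35 + 14 + 95 = 348.
Total exposure: 5 + 7 + 7 + 7 + 4 + 7 + 1 + 7 = 45 hours.
Conjugate update: add total count to the shape and total exposure to the rate, giving Gamma(360, 63).
Predictive mean over a 2-hour window = T·E[λ|data] = 2·360/63 = 80/7.

80/7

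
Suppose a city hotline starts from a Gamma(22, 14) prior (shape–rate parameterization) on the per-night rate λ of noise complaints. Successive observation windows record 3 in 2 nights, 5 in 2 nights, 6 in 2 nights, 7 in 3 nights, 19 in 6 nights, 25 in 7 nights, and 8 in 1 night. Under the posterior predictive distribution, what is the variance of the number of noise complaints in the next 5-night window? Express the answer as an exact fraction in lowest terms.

19950/1369

Total count: 3 + 5 + 6 + 7 + 19 + 25 + 8 = 73.
Total exposure: 2 + 2 + 2 + 3 + 6 + 7 + 1 = 23 nights.
By Gamma–Poisson conjugacy, the posterior is Gamma(α + Σx, β + Σt) = Gamma(22 + 73, 14 + 23) = Gamma(95, 37).
The posterior predictive for a window of length T is Negative Binomial with variance T·α'·(β'+T)/β'² = 5·95·42/1369 = 19950/1369.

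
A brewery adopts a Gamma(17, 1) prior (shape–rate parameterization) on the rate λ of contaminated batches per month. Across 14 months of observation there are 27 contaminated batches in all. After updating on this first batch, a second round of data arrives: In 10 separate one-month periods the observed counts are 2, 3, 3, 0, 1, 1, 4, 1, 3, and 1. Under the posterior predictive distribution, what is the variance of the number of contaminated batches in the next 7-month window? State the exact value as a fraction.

Total count 27 over total exposure 14 months.
After the first batch: Gamma(17 + 27, 1 + 14) = Gamma(44, 15).
Total count: 2 + 3 + 3 + 0 + 1 + 1 + 4 + 1 + 3 + 1 = 19.
Total exposure: 10 months.
After the second batch: Gamma(44 + 19, 15 + 10) = Gamma(63, 25).
The posterior predictive for a window of length T is Negative Binomial with variance T·α'·(β'+T)/β'² = 7·63·32/625 = 14112/625.

14112/625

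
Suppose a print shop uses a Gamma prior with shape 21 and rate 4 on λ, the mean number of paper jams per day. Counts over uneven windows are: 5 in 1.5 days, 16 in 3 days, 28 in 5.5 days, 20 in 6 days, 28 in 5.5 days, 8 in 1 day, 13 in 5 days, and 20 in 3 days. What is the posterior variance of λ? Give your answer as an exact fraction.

212/1587

Total count: 5 + 16 + 28 + 20 + 28 + 8 + 13 + 20 = 138.
Total exposure: 1.5 + 3 + 5.5 + 6 + 5.5 + 1 + 5 + 3 = 30.5 days.
By Gamma–Poisson conjugacy, the posterior is Gamma(α + Σx, β + Σt) = Gamma(21 + 138, 4 + 30.5) = Gamma(159, 69/2).
Posterior variance = α'/β'² = 159/(4761/4) = 212/1587.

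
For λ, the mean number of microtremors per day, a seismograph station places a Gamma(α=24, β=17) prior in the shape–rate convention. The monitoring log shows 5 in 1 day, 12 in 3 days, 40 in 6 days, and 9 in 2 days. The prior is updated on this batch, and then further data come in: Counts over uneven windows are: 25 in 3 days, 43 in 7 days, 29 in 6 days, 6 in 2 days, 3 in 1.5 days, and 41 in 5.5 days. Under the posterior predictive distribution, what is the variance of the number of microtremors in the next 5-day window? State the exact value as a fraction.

Total count: 5 + 12 + 40 + 9 = 66.
Total exposure: 1 + 3 + 6 + 2 = 12 days.
After the first batch: Gamma(24 + 66, 17 + 12) = Gamma(90, 29).
Total count: 25 + 43 + 29 + 6 + 3 + 41 = 147.
Total exposure: 3 + 7 + 6 + 2 + 1.5 + 5.5 = 25 days.
After the second batch: Gamma(90 + 147, 29 + 25) = Gamma(237, 54).
The posterior predictive for a window of length T is Negative Binomial with variance T·α'·(β'+T)/β'² = 5·237·59/2916 = 23305/972.

23305/972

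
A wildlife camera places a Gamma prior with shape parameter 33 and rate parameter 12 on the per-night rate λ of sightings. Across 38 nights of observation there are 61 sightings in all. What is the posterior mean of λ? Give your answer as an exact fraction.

47/25

Total count 61 over total exposure 38 nights.
Gamma(α, β) with Poisson data over total exposure Σt gives posterior Gamma(α+Σx, β+Σt) = Gamma(94, 50).
Posterior mean = α'/β' = 94/50 = 47/25.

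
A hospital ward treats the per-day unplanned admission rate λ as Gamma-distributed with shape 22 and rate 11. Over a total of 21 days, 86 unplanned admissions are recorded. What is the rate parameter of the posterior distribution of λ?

Total count 86 over total exposure 21 days.
Gamma(α, β) with Poisson data over total exposure Σt gives posterior Gamma(α+Σx, β+Σt) = Gamma(108, 32).

32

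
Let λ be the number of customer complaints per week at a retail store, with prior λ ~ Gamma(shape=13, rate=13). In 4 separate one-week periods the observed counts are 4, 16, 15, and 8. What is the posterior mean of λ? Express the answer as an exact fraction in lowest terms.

Total count: 4 + 16 + 15 + 8 = 43.
Total exposure: 4 weeks.
Posterior: α' = 13 + 43 = 56, β' = 13 + 4 = 17.
Posterior mean = α'/β' = 56/17.

56/17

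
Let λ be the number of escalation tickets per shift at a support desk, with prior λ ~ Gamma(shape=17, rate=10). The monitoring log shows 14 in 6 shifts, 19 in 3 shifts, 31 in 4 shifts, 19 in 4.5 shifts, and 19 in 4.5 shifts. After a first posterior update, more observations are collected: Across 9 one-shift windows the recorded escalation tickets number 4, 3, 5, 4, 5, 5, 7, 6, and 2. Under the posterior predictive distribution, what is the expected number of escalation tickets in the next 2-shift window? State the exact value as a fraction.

Total count: 14 + 19 + 31 + 19 + 19 = 102.
Total exposure: 6 + 3 + 4 + 4.5 + 4.5 = 22 shifts.
After the first batch: Gamma(17 + 102, 10 + 22) = Gamma(119, 32).
Total count: 4 + 3 + 5 + 4 + 5 + 5 + 7 + 6 + 2 = 41.
Total exposure: 9 shifts.
After the second batch: Gamma(119 + 41, 32 + 9) = Gamma(160, 41).
Predictive mean over a 2-shift window = T·E[λ|data] = 2·160/41 = 320/41.

320/41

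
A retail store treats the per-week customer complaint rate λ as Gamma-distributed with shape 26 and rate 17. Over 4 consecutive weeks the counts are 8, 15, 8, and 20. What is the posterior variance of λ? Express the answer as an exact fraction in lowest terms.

Total count: 8 + 15 + 8 + 20 = 51.
Total exposure: 4 weeks.
Gamma(α, β) with Poisson data over total exposure Σt gives posterior Gamma(α+Σx, β+Σt) = Gamma(77, 21).
Posterior variance = α'/β'² = 77/441 = 11/63.

11/63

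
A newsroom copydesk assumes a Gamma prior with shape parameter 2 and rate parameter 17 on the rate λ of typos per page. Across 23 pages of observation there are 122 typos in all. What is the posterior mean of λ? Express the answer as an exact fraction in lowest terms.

Total count 122 over total exposure 23 pages.
Conjugate update: add total count to the shape and total exposure to the rate, giving Gamma(124, 40).
Posterior mean = α'/β' = 124/40 = 31/10.

31/10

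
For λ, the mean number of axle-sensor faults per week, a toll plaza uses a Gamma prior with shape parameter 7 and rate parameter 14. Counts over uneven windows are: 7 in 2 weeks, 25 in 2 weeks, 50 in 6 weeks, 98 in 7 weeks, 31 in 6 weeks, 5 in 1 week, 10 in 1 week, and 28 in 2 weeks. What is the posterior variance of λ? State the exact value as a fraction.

Total count: 7 + 25 + 50 + 98 + 31 + 5 + 10 + 28 = 254.
Total exposure: 2 + 2 + 6 + 7 + 6 + 1 + 1 + 2 = 27 weeks.
Gamma(α, β) with Poisson data over total exposure Σt gives posterior Gamma(α+Σx, β+Σt) = Gamma(261, 41).
Posterior variance = α'/β'² = 261/1681.

261/1681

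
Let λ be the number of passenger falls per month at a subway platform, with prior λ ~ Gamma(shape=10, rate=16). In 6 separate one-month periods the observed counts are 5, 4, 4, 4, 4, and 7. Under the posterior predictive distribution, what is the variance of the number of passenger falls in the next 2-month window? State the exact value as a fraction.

456/121

Total count: 5 + 4 + 4 + 4 + 4 + 7 = 28.
Total exposure: 6 months.
Conjugate update: add total count to the shape and total exposure to the rate, giving Gamma(38, 22).
The posterior predictive for a window of length T is Negative Binomial with variance T·α'·(β'+T)/β'² = 2·38·24/484 = 456/121.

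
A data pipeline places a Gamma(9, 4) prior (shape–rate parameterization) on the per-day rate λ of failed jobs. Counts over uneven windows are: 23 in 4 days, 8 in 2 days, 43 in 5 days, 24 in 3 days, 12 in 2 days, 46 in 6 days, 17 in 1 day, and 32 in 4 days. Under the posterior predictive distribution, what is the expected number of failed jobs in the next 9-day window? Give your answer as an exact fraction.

1926/31

Total count: 23 + 8 + 43 + 24 + 12 + 46 + 17 + 32 = 205.
Total exposure: 4 + 2 + 5 + 3 + 2 + 6 + 1 + 4 = 27 days.
Gamma(α, β) with Poisson data over total exposure Σt gives posterior Gamma(α+Σx, β+Σt) = Gamma(214, 31).
Predictive mean over a 9-day window = T·E[λ|data] = 9·214/31 = 1926/31.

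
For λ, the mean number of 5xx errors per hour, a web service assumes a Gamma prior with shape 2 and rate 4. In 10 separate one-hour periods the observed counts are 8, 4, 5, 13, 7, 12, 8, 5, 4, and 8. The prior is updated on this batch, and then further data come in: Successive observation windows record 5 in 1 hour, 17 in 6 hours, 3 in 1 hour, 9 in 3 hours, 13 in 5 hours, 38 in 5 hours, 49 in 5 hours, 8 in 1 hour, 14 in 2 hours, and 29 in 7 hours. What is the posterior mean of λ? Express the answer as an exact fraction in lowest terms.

Total count: 8 + 4 + 5 + 13 + 7 + 12 + 8 + 5 + 4 + 8 = 74.
Total exposure: 10 hours.
After the first batch: Gamma(2 + 74, 4 + 10) = Gamma(76, 14).
Total count: 5 + 17 + 3 + 9 + 13 + 38 + 49 + 8 + 14 + 29 = 185.
Total exposure: 1 + 6 + 1 + 3 + 5 + 5 + 5 + 1 + 2 + 7 = 36 hours.
After the second batch: Gamma(76 + 185, 14 + 36) = Gamma(261, 50).
Posterior mean = α'/β' = 261/50.

261/50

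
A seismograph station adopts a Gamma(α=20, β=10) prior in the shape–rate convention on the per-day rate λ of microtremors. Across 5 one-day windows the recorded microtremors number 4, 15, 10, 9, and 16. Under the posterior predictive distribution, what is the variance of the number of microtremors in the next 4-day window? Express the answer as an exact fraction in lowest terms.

Total count: 4 + 15 + 10 + 9 + 16 = 54.
Total exposure: 5 days.
Conjugate update: add total count to the shape and total exposure to the rate, giving Gamma(74, 15).
The posterior predictive for a window of length T is Negative Binomial with variance T·α'·(β'+T)/β'² = 4·74·19/225 = 5624/225.

5624/225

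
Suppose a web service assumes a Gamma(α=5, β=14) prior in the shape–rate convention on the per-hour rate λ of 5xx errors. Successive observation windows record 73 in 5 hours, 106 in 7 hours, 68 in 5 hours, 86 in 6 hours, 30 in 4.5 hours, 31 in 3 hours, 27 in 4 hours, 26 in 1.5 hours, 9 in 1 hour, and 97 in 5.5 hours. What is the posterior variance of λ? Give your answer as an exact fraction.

Total count: 73 + 106 + 68 + 86 + 30 + 31 + 27 + 26 + 9 + 97 = 553.
Total exposure: 5 + 7 + 5 + 6 + 4.5 + 3 + 4 + 1.5 + 1 + 5.5 = 42.5 hours.
The Gamma prior is conjugate for the Poisson rate, so λ | data ~ Gamma(5+553, 14+42.5) = Gamma(558, 113/2).
Posterior variance = α'/β'² = 558/(12769/4) = 2232/12769.

2232/12769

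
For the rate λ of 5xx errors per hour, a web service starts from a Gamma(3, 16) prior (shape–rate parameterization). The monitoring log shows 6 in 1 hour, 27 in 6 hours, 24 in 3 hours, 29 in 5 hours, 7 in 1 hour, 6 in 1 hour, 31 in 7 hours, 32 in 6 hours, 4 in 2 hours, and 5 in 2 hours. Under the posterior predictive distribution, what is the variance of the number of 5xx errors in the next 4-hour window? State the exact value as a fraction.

Total count: 6 + 27 + 24 + 29 + 7 + 6 + 31 + 32 + 4 + 5 = 171.
Total exposure: 1 + 6 + 3 + 5 + 1 + 1 + 7 + 6 + 2 + 2 = 34 hours.
Posterior: α' = 3 + 171 = 174, β' = 16 + 34 = 50.
The posterior predictive for a window of length T is Negative Binomial with variance T·α'·(β'+T)/β'² = 4·174·54/2500 = 9396/625.

9396/625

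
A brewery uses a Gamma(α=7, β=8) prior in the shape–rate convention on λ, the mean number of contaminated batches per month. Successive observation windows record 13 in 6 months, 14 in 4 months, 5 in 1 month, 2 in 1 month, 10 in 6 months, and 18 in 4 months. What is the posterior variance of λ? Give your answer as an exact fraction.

23/300

Total count: 13 + 14 + 5 + 2 + 10 + 18 = 62.
Total exposure: 6 + 4 + 1 + 1 + 6 + 4 = 22 months.
The Gamma prior is conjugate for the Poisson rate, so λ | data ~ Gamma(7+62, 8+22) = Gamma(69, 30).
Posterior variance = α'/β'² = 69/900 = 23/300.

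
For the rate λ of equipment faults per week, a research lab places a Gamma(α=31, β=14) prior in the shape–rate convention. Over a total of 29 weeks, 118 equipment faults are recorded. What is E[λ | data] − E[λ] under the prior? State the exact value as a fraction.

Total count 118 over total exposure 29 weeks.
Gamma(α, β) with Poisson data over total exposure Σt gives posterior Gamma(α+Σx, β+Σt) = Gamma(149, 43).
Posterior mean = 149/43 = 149/43; prior mean = 31/14 = 31/14. Difference = 149/43 − 31/14 = 753/602.

753/602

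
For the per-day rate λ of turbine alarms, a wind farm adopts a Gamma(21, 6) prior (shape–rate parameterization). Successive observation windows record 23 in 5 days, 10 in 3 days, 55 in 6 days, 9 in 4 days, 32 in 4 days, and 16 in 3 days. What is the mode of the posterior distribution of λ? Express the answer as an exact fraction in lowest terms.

165/31

Total count: 23 + 10 + 55 + 9 + 32 + 16 = 145.
Total exposure: 5 + 3 + 6 + 4 + 4 + 3 = 25 days.
Posterior: α' = 21 + 145 = 166, β' = 6 + 25 = 31.
Posterior mode = (α'−1)/β' = 165/31.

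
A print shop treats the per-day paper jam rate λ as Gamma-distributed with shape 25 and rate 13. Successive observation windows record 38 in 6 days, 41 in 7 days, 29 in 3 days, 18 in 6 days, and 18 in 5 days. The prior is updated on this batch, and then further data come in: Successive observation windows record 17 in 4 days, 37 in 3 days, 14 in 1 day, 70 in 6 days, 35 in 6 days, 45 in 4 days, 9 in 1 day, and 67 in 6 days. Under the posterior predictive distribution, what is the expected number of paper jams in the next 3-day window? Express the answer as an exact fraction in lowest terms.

Total count: 38 + 41 + 29 + 18 + 18 = 144.
Total exposure: 6 + 7 + 3 + 6 + 5 = 27 days.
After the first batch: Gamma(25 + 144, 13 + 27) = Gamma(169, 40).
Total count: 17 + 37 + 14 + 70 + 35 + 45 + 9 + 67 = 294.
Total exposure: 4 + 3 + 1 + 6 + 6 + 4 + 1 + 6 = 31 days.
After the second batch: Gamma(169 + 294, 40 + 31) = Gamma(463, 71).
Predictive mean over a 3-day window = T·E[λ|data] = 3·463/71 = 1389/71.

1389/71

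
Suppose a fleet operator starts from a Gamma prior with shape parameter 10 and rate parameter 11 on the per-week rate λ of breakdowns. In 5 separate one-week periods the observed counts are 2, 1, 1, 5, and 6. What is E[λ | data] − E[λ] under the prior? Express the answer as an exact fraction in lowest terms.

Total count: 2 + 1 + 1 + 5 + 6 = 15.
Total exposure: 5 weeks.
Posterior: α' = 10 + 15 = 25, β' = 11 + 5 = 16.
Posterior mean = 25/16 = 25/16; prior mean = 10/11 = 10/11. Difference = 25/16 − 10/11 = 115/176.

115/176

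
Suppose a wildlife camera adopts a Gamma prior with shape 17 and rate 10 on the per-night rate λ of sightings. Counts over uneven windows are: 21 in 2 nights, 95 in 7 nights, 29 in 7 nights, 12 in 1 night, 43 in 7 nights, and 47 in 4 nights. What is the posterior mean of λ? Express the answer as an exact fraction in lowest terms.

Total count: 21 + 95 + 29 + 12 + 43 + 47 = 247.
Total exposure: 2 + 7 + 7 + 1 + 7 + 4 = 28 nights.
Conjugate update: add total count to the shape and total exposure to the rate, giving Gamma(264, 38).
Posterior mean = α'/β' = 264/38 = 132/19.

132/19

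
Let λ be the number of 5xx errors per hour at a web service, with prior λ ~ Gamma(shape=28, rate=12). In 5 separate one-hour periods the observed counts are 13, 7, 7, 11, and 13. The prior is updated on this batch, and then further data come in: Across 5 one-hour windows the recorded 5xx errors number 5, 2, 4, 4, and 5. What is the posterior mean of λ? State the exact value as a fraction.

Total count: 13 + 7 + 7 + 11 + 13 = 51.
Total exposure: 5 hours.
After the first batch: Gamma(28 + 51, 12 + 5) = Gamma(79, 17).
Total count: 5 + 2 + 4 + 4 + 5 = 20.
Total exposure: 5 hours.
After the second batch: Gamma(79 + 20, 17 + 5) = Gamma(99, 22).
Posterior mean = α'/β' = 99/22 = 9/2.

9/2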